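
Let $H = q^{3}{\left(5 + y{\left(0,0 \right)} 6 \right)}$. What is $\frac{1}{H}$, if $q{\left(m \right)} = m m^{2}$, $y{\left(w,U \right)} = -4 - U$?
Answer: $- \frac{1}{322687697779} \approx -3.099 \cdot 10^{-12}$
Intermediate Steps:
$q{\left(m \right)} = m^{3}$
$H = -322687697779$ ($H = \left(\left(5 + \left(-4 - 0\right) 6\right)^{3}\right)^{3} = \left(\left(5 + \left(-4 + 0\right) 6\right)^{3}\right)^{3} = \left(\left(5 - 24\right)^{3}\right)^{3} = \left(\left(-19\right)^{3}\right)^{3} = \left(-6859\right)^{3} = -322687697779$)
$\frac{1}{H} = \frac{1}{-322687697779} = - \frac{1}{322687697779}$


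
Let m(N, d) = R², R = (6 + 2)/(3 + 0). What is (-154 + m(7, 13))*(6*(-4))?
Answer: 10576/3 ≈ 3525.3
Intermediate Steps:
R = 8/3 ≈ 2.6667
m(N, d) = 64/9 (m(N, d) = (8/3)² = 64/9)
(-154 + m(7, 13))*(6*(-4)) = (-154 + 64/9)*(6*(-4)) = -1322/9*(-24) = 10576/3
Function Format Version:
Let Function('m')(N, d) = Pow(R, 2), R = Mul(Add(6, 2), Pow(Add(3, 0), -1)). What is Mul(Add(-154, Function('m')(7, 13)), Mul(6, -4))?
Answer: Rational(10576, 3) ≈ 3525.3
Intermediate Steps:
R = Rational(8, 3) (R = Mul(8, Pow(3, -1)) = Mul(8, Rational(1, 3)) = Rational(8, 3) ≈ 2.6667)
Function('m')(N, d) = Rational(64, 9) (Function('m')(N, d) = Pow(Rational(8, 3), 2) = Rational(64, 9))
Mul(Add(-154, Function('m')(7, 13)), Mul(6, -4)) = Mul(Add(-154, Rational(64, 9)), Mul(6, -4)) = Mul(Rational(-1322, 9), -24) = Rational(10576, 3)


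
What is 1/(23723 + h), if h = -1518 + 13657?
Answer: 1/35862 ≈ 2.7885e-5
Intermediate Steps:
h = 12139
1/(23723 + h) = 1/(23723 + 12139) = 1/35862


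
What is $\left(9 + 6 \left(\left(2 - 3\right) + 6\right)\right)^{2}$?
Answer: $1521$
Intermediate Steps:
$\left(9 + 6 \left(\left(2 - 3\right) + 6\right)\right)^{2} = \left(9 + 6 \left(-1 + 6\right)\right)^{2} = \left(9 + 6 \cdot 5\right)^{2} = \left(9 + 30\right)^{2} = 39^{2} = 1521$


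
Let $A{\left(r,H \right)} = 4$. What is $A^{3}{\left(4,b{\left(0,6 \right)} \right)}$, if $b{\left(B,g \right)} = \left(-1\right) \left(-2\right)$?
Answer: $64$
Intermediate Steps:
$b{\left(B,g \right)} = 2$
$A^{3}{\left(4,b{\left(0,6 \right)} \right)} = 4^{3} = 64$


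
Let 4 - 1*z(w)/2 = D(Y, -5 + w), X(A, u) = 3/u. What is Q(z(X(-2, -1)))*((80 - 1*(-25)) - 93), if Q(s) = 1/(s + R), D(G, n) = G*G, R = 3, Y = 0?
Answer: 12/11 ≈ 1.0909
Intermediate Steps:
D(G, n) = G²
z(w) = 8 (z(w) = 8 - 2*0² = 8 - 2*0 = 8 + 0 = 8)
Q(s) = 1/(3 + s) (Q(s) = 1/(s + 3) = 1/(3 + s))
Q(z(X(-2, -1)))*((80 - 1*(-25)) - 93) = ((80 - 1*(-25)) - 93)/(3 + 8) = ((80 + 25) - 93)/11 = (105 - 93)/11 = (1/11)*12 = 12/11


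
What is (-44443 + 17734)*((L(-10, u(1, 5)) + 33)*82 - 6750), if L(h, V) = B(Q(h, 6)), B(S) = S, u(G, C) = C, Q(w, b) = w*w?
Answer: -111002604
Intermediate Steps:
Q(w, b) = w²
L(h, V) = h²
(-44443 + 17734)*((L(-10, u(1, 5)) + 33)*82 - 6750) = (-44443 + 17734)*(((-10)² + 33)*82 - 6750) = -26709*((100 + 33)*82 - 6750) = -26709*(133*82 - 6750) = -26709*(10906 - 6750) = -26709*4156 = -111002604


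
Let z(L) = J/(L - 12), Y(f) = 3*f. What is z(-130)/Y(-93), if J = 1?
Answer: 1/39618 ≈ 2.5241e-5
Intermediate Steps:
z(L) = 1/(-12 + L) (z(L) = 1/(L - 12) = 1/(-12 + L))
z(-130)/Y(-93) = 1/((-12 - 130)*((3*(-93)))) = 1/(-142*(-279)) = -1/142*(-1/279) = 1/39618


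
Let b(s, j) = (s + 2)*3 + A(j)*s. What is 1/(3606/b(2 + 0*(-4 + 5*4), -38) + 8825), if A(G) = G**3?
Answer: 54866/484190647 ≈ 0.00011331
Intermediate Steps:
b(s, j) = 6 + 3*s + s*j**3 (b(s, j) = (s + 2)*3 + j**3*s = (2 + s)*3 + s*j**3 = (6 + 3*s) + s*j**3 = 6 + 3*s + s*j**3)
1/(3606/b(2 + 0*(-4 + 5*4), -38) + 8825) = 1/(3606/(6 + 3*(2 + 0*(-4 + 5*4)) + (2 + 0*(-4 + 5*4))*(-38)**3) + 8825) = 1/(3606/(6 + 3*(2 + 0*(-4 + 20)) + (2 + 0*(-4 + 20))*(-54872)) + 8825) = 1/(3606/(6 + 3*(2 + 0*16) + (2 + 0*16)*(-54872)) + 8825) = 1/(3606/(6 + 3*(2 + 0) + (2 + 0)*(-54872)) + 8825) = 1/(3606/(6 + 3*2 + 2*(-54872)) + 8825) = 1/(3606/(6 + 6 - 109744) + 8825) = 1/(3606/(-109732) + 8825) = 1/(3606*(-1/109732) + 8825) = 1/(-1803/54866 + 8825) = 1/(484190647/54866) = 54866/484190647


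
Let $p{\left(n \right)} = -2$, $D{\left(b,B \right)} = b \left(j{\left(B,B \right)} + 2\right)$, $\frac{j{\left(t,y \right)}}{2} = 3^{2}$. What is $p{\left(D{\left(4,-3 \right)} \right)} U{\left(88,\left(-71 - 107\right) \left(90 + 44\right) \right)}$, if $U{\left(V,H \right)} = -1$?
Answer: $2$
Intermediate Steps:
$j{\left(t,y \right)} = 18$ ($j{\left(t,y \right)} = 2 \cdot 3^{2} = 2 \cdot 9 = 18$)
$D{\left(b,B \right)} = 20 b$ ($D{\left(b,B \right)} = b \left(18 + 2\right) = b 20 = 20 b$)
$p{\left(D{\left(4,-3 \right)} \right)} U{\left(88,\left(-71 - 107\right) \left(90 + 44\right) \right)} = \left(-2\right) \left(-1\right) = 2$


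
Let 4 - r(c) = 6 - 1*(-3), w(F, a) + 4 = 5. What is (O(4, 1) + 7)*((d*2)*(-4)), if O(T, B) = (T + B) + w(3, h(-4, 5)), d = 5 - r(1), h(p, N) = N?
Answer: -1040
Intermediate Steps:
w(F, a) = 1 (w(F, a) = -4 + 5 = 1)
r(c) = -5 (r(c) = 4 - (6 - 1*(-3)) = 4 - (6 + 3) = 4 - 1*9 = 4 - 9 = -5)
d = 10 (d = 5 - 1*(-5) = 5 + 5 = 10)
O(T, B) = 1 + B + T (O(T, B) = (T + B) + 1 = (B + T) + 1 = 1 + B + T)
(O(4, 1) + 7)*((d*2)*(-4)) = ((1 + 1 + 4) + 7)*((10*2)*(-4)) = (6 + 7)*(20*(-4)) = 13*(-80) = -1040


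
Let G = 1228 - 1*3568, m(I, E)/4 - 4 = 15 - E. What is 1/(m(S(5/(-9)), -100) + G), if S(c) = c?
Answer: -1/1864 ≈ -0.00053648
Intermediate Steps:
m(I, E) = 76 - 4*E (m(I, E) = 16 + 4*(15 - E) = 16 + (60 - 4*E) = 76 - 4*E)
G = -2340 (G = 1228 - 3568 = -2340)
1/(m(S(5/(-9)), -100) + G) = 1/((76 - 4*(-100)) - 2340) = 1/((76 + 400) - 2340) = 1/(476 - 2340) = 1/(-1864) = -1/1864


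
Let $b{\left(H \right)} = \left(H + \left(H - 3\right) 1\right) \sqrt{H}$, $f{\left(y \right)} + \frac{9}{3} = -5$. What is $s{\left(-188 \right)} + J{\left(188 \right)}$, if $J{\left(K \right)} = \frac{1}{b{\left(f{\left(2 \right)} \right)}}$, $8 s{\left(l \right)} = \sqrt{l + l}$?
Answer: $\frac{i \left(\sqrt{2} + 19 \sqrt{94}\right)}{76} \approx 2.4424 i$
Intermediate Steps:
$f{\left(y \right)} = -8$ ($f{\left(y \right)} = -3 - 5 = -8$)
$s{\left(l \right)} = \frac{\sqrt{2} \sqrt{l}}{8}$ ($s{\left(l \right)} = \frac{\sqrt{l + l}}{8} = \frac{\sqrt{2 l}}{8} = \frac{\sqrt{2} \sqrt{l}}{8}$)
$b{\left(H \right)} = \sqrt{H} \left(-3 + 2 H\right)$ ($b{\left(H \right)} = \left(H + \left(H - 3\right) 1\right) \sqrt{H} = \left(H + \left(-3 + H\right) 1\right) \sqrt{H} = \left(H + \left(-3 + H\right)\right) \sqrt{H} = \left(-3 + 2 H\right) \sqrt{H} = \sqrt{H} \left(-3 + 2 H\right)$)
$J{\left(K \right)} = \frac{i \sqrt{2}}{76}$ ($J{\left(K \right)} = \frac{1}{\sqrt{-8} \left(-3 + 2 \left(-8\right)\right)} = \frac{1}{2 i \sqrt{2} \left(-3 - 16\right)} = \frac{1}{2 i \sqrt{2} \left(-19\right)} = \frac{1}{\left(-38\right) i \sqrt{2}} = \frac{i \sqrt{2}}{76}$)
$s{\left(-188 \right)} + J{\left(188 \right)} = \frac{\sqrt{2} \sqrt{-188}}{8} + \frac{i \sqrt{2}}{76} = \frac{\sqrt{2} \cdot 2 i \sqrt{47}}{8} + \frac{i \sqrt{2}}{76} = \frac{i \sqrt{94}}{4} + \frac{i \sqrt{2}}{76}$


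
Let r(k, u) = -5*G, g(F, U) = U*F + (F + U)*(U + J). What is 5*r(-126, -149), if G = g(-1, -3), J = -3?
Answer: -675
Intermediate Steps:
g(F, U) = F*U + (-3 + U)*(F + U) (g(F, U) = U*F + (F + U)*(U - 3) = F*U + (F + U)*(-3 + U) = F*U + (-3 + U)*(F + U))
G = 27 (G = (-3)² - 3*(-1) - 3*(-3) + 2*(-1)*(-3) = 9 + 3 + 9 + 6 = 27)
r(k, u) = -135 (r(k, u) = -5*27 = -135)
5*r(-126, -149) = 5*(-135) = -675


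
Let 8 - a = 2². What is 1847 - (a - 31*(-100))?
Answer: -1257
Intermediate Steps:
a = 4 (a = 8 - 1*2² = 8 - 1*4 = 8 - 4 = 4)
1847 - (a - 31*(-100)) = 1847 - (4 - 31*(-100)) = 1847 - (4 + 3100) = 1847 - 1*3104 = 1847 - 3104 = -1257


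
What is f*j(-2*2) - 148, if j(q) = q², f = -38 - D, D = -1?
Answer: -740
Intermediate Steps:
f = -37 (f = -38 - 1*(-1) = -38 + 1 = -37)
f*j(-2*2) - 148 = -37*(-2*2)² - 148 = -37*(-4)² - 148 = -37*16 - 148 = -592 - 148 = -740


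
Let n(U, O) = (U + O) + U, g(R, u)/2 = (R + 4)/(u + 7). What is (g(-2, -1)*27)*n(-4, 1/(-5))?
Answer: -738/5 ≈ -147.60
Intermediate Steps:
g(R, u) = 2*(4 + R)/(7 + u) (g(R, u) = 2*((R + 4)/(u + 7)) = 2*((4 + R)/(7 + u)) = 2*(4 + R)/(7 + u))
n(U, O) = O + 2*U (n(U, O) = (O + U) + U = O + 2*U)
(g(-2, -1)*27)*n(-4, 1/(-5)) = ((2*(4 - 2)/(7 - 1))*27)*(1/(-5) + 2*(-4)) = ((2*2/6)*27)*(-1/5 - 8) = ((2*(1/6)*2)*27)*(-41/5) = ((2/3)*27)*(-41/5) = 18*(-41/5) = -738/5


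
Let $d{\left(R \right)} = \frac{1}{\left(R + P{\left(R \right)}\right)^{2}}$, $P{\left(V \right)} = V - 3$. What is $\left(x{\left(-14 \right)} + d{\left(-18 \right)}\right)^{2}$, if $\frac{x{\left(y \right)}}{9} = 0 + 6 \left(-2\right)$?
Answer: $\frac{26983647289}{2313441} \approx 11664.0$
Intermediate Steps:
$P{\left(V \right)} = -3 + V$ ($P{\left(V \right)} = V - 3 = -3 + V$)
$x{\left(y \right)} = -108$ ($x{\left(y \right)} = 9 \left(0 + 6 \left(-2\right)\right) = 9 \left(0 - 12\right) = 9 \left(-12\right) = -108$)
$d{\left(R \right)} = \frac{1}{\left(-3 + 2 R\right)^{2}}$ ($d{\left(R \right)} = \frac{1}{\left(R + \left(-3 + R\right)\right)^{2}} = \frac{1}{\left(-3 + 2 R\right)^{2}}$)
$\left(x{\left(-14 \right)} + d{\left(-18 \right)}\right)^{2} = \left(-108 + \frac{1}{\left(-3 + 2 \left(-18\right)\right)^{2}}\right)^{2} = \left(-108 + \frac{1}{\left(-3 - 36\right)^{2}}\right)^{2} = \left(-108 + \frac{1}{1521}\right)^{2} = \left(- \frac{164267}{1521}\right)^{2} = \frac{26983647289}{2313441}$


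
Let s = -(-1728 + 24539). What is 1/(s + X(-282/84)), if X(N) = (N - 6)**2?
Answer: -196/4453795 ≈ -4.4007e-5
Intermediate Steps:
X(N) = (-6 + N)**2
s = -22811 (s = -1*22811 = -22811)
1/(s + X(-282/84)) = 1/(-22811 + (-6 - 282/84)**2) = 1/(-22811 + (-6 - 282*1/84)**2) = 1/(-22811 + (-6 - 47/14)**2) = 1/(-22811 + (-131/14)**2) = 1/(-22811 + 17161/196) = 1/(-4453795/196) = -196/4453795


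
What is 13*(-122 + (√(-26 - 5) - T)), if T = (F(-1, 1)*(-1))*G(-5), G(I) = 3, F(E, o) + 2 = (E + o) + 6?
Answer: -1430 + 13*I*√31 ≈ -1430.0 + 72.381*I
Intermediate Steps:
F(E, o) = 4 + E + o (F(E, o) = -2 + ((E + o) + 6) = -2 + (6 + E + o) = 4 + E + o)
T = -12 (T = ((4 - 1 + 1)*(-1))*3 = (4*(-1))*3 = -4*3 = -12)
13*(-122 + (√(-26 - 5) - T)) = 13*(-122 + (√(-26 - 5) - 1*(-12))) = 13*(-122 + (√(-31) + 12)) = 13*(-122 + (I*√31 + 12)) = 13*(-122 + (12 + I*√31)) = 13*(-110 + I*√31) = -1430 + 13*I*√31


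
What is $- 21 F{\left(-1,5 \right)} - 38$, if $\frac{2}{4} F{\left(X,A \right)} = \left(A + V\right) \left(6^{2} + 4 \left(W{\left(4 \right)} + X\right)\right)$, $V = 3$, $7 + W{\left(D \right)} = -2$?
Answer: $1306$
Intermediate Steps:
$W{\left(D \right)} = -9$ ($W{\left(D \right)} = -7 - 2 = -9$)
$F{\left(X,A \right)} = 8 X \left(3 + A\right)$ ($F{\left(X,A \right)} = 2 \left(A + 3\right) \left(6^{2} + 4 \left(-9 + X\right)\right) = 2 \left(3 + A\right) \left(36 + \left(-36 + 4 X\right)\right) = 2 \left(3 + A\right) 4 X = 2 \cdot 4 X \left(3 + A\right) = 8 X \left(3 + A\right)$)
$- 21 F{\left(-1,5 \right)} - 38 = - 21 \cdot 8 \left(-1\right) \left(3 + 5\right) - 38 = - 21 \cdot 8 \left(-1\right) 8 - 38 = \left(-21\right) \left(-64\right) - 38 = 1344 - 38 = 1306$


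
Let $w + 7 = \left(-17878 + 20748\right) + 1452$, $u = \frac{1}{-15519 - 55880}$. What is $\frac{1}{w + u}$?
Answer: $\frac{71399}{308086684} \approx 0.00023175$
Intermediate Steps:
$u = - \frac{1}{71399}$ ($u = \frac{1}{-71399} = - \frac{1}{71399} \approx -1.4006 \cdot 10^{-5}$)
$w = 4315$ ($w = -7 + \left(\left(-17878 + 20748\right) + 1452\right) = -7 + \left(2870 + 1452\right) = -7 + 4322 = 4315$)
$\frac{1}{w + u} = \frac{1}{4315 - \frac{1}{71399}} = \frac{1}{\frac{308086684}{71399}} = \frac{71399}{308086684}$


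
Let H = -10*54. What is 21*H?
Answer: -11340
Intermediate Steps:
H = -540
21*H = 21*(-540) = -11340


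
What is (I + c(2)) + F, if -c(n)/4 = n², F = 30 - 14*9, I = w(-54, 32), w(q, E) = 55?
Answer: -57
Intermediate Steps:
I = 55
F = -96 (F = 30 - 126 = -96)
c(n) = -4*n²
(I + c(2)) + F = (55 - 4*2²) - 96 = (55 - 4*4) - 96 = (55 - 16) - 96 = 39 - 96 = -57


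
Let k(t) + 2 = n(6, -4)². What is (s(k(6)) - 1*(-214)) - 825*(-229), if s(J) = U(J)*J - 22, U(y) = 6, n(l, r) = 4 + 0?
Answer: 189201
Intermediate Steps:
n(l, r) = 4
k(t) = 14 (k(t) = -2 + 4² = -2 + 16 = 14)
s(J) = -22 + 6*J (s(J) = 6*J - 22 = -22 + 6*J)
(s(k(6)) - 1*(-214)) - 825*(-229) = ((-22 + 6*14) - 1*(-214)) - 825*(-229) = ((-22 + 84) + 214) + 188925 = (62 + 214) + 188925 = 276 + 188925 = 189201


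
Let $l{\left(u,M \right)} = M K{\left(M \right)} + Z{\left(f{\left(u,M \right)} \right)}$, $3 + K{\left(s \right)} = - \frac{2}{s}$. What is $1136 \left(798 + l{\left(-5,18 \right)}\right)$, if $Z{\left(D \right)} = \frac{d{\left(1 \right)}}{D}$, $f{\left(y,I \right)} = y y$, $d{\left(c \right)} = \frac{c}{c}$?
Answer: $\frac{21073936}{25} \approx 8.4296 \cdot 10^{5}$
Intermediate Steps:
$d{\left(c \right)} = 1$
$f{\left(y,I \right)} = y^{2}$
$Z{\left(D \right)} = \frac{1}{D}$ ($Z{\left(D \right)} = 1 \frac{1}{D} = \frac{1}{D}$)
$K{\left(s \right)} = -3 - \frac{2}{s}$
$l{\left(u,M \right)} = \frac{1}{u^{2}} + M \left(-3 - \frac{2}{M}\right)$ ($l{\left(u,M \right)} = M \left(-3 - \frac{2}{M}\right) + \frac{1}{u^{2}} = \frac{1}{u^{2}} + M \left(-3 - \frac{2}{M}\right)$)
$1136 \left(798 + l{\left(-5,18 \right)}\right) = 1136 \left(798 - \left(56 - \frac{1}{25}\right)\right) = 1136 \left(798 - \frac{1399}{25}\right) = 1136 \cdot \frac{18551}{25} = \frac{21073936}{25}$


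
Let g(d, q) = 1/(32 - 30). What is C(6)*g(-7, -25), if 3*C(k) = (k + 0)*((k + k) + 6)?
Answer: 18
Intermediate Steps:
g(d, q) = ½ (g(d, q) = 1/2 = ½)
C(k) = k*(6 + 2*k)/3 (C(k) = ((k + 0)*((k + k) + 6))/3 = (k*(2*k + 6))/3 = (k*(6 + 2*k))/3 = k*(6 + 2*k)/3)
C(6)*g(-7, -25) = ((⅔)*6*(3 + 6))*(½) = ((⅔)*6*9)*(½) = 36*(½) = 18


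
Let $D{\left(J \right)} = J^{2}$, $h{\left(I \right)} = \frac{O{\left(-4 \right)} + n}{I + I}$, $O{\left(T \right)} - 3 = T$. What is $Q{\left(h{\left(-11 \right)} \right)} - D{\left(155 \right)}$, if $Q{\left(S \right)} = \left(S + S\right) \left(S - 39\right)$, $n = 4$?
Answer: $- \frac{5811467}{242} \approx -24014.0$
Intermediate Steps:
$O{\left(T \right)} = 3 + T$
$h{\left(I \right)} = \frac{3}{2 I}$ ($h{\left(I \right)} = \frac{\left(3 - 4\right) + 4}{I + I} = \frac{-1 + 4}{2 I} = 3 \frac{1}{2 I} = \frac{3}{2 I}$)
$Q{\left(S \right)} = 2 S \left(-39 + S\right)$
$Q{\left(h{\left(-11 \right)} \right)} - D{\left(155 \right)} = 2 \frac{3}{2 \left(-11\right)} \left(-39 + \frac{3}{2 \left(-11\right)}\right) - 155^{2} = 2 \cdot \frac{3}{2} \left(- \frac{1}{11}\right) \left(-39 + \frac{3}{2} \left(- \frac{1}{11}\right)\right) - 24025 = 2 \left(- \frac{3}{22}\right) \left(-39 - \frac{3}{22}\right) - 24025 = 2 \left(- \frac{3}{22}\right) \left(- \frac{861}{22}\right) - 24025 = \frac{2583}{242} - 24025 = - \frac{5811467}{242}$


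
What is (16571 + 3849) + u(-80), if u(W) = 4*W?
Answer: 20100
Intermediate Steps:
(16571 + 3849) + u(-80) = (16571 + 3849) + 4*(-80) = 20420 - 320 = 20100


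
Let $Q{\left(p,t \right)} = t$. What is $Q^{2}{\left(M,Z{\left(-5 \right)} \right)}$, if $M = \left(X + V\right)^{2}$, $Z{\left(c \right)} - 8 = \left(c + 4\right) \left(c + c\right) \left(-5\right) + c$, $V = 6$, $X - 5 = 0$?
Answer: $2209$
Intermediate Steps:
$X = 5$ ($X = 5 + 0 = 5$)
$Z{\left(c \right)} = 8 + c - 10 c \left(4 + c\right)$ ($Z{\left(c \right)} = 8 + \left(\left(c + 4\right) \left(c + c\right) \left(-5\right) + c\right) = 8 + \left(\left(4 + c\right) 2 c \left(-5\right) + c\right) = 8 + \left(2 c \left(4 + c\right) \left(-5\right) + c\right) = 8 - \left(- c + 10 c \left(4 + c\right)\right) = 8 + c - 10 c \left(4 + c\right)$)
$M = 121$ ($M = \left(5 + 6\right)^{2} = 11^{2} = 121$)
$Q^{2}{\left(M,Z{\left(-5 \right)} \right)} = \left(8 - -195 - 10 \left(-5\right)^{2}\right)^{2} = \left(8 + 195 - 250\right)^{2} = \left(-47\right)^{2} = 2209$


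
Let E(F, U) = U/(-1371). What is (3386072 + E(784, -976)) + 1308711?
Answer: 6436548469/1371 ≈ 4.6948e+6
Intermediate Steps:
E(F, U) = -U/1371 (E(F, U) = U*(-1/1371) = -U/1371)
(3386072 + E(784, -976)) + 1308711 = (3386072 - 1/1371*(-976)) + 1308711 = (3386072 + 976/1371) + 1308711 = 4642305688/1371 + 1308711 = 6436548469/1371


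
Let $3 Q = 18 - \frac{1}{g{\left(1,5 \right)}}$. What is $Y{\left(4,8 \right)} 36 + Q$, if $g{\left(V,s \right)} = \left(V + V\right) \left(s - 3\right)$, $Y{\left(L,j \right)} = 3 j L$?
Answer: $\frac{41543}{12} \approx 3461.9$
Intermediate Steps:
$Y{\left(L,j \right)} = 3 L j$
$g{\left(V,s \right)} = 2 V \left(-3 + s\right)$
$Q = \frac{71}{12}$ ($Q = \frac{18 - \frac{1}{2 \cdot 1 \left(-3 + 5\right)}}{3} = \frac{18 - \frac{1}{2 \cdot 1 \cdot 2}}{3} = \frac{18 - \frac{1}{4}}{3} = \frac{1}{3} \cdot \frac{71}{4} = \frac{71}{12} \approx 5.9167$)
$Y{\left(4,8 \right)} 36 + Q = 3 \cdot 4 \cdot 8 \cdot 36 + \frac{71}{12} = 96 \cdot 36 + \frac{71}{12} = 3456 + \frac{71}{12} = \frac{41543}{12}$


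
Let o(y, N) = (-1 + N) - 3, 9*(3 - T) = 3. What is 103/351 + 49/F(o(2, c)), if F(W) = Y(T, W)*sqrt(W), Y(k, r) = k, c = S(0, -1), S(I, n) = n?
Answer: 103/351 - 147*I*sqrt(5)/40 ≈ 0.29345 - 8.2175*I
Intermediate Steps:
T = 8/3 (T = 3 - 1/9*3 = 3 - 1/3 = 8/3 ≈ 2.6667)
c = -1
o(y, N) = -4 + N
F(W) = 8*sqrt(W)/3
103/351 + 49/F(o(2, c)) = 103/351 + 49/((8*sqrt(-4 - 1)/3)) = 103*(1/351) + 49/((8*sqrt(-5)/3)) = 103/351 + 49/((8*(I*sqrt(5))/3)) = 103/351 + 49/((8*I*sqrt(5)/3)) = 103/351 + 49*(-3*I*sqrt(5)/40) = 103/351 - 147*I*sqrt(5)/40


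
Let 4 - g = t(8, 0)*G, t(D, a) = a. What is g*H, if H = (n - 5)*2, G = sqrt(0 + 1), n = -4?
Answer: -72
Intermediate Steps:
G = 1 (G = sqrt(1) = 1)
H = -18 (H = (-4 - 5)*2 = -9*2 = -18)
g = 4 (g = 4 - 0 = 4 - 1*0 = 4 + 0 = 4)
g*H = 4*(-18) = -72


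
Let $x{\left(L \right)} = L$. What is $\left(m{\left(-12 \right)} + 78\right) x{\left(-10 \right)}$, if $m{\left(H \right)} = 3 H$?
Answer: $-420$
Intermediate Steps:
$\left(m{\left(-12 \right)} + 78\right) x{\left(-10 \right)} = \left(3 \left(-12\right) + 78\right) \left(-10\right) = \left(-36 + 78\right) \left(-10\right) = 42 \left(-10\right) = -420$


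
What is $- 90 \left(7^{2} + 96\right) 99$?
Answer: $-1291950$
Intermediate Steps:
$- 90 \left(7^{2} + 96\right) 99 = - 90 \left(49 + 96\right) 99 = \left(-90\right) 145 \cdot 99 = \left(-13050\right) 99 = -1291950$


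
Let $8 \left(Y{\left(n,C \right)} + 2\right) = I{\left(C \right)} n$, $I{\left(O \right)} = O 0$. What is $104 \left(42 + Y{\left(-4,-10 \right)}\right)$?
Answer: $4160$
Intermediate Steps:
$I{\left(O \right)} = 0$
$Y{\left(n,C \right)} = -2$ ($Y{\left(n,C \right)} = -2 + \frac{0 n}{8} = -2 + \frac{1}{8} \cdot 0 = -2 + 0 = -2$)
$104 \left(42 + Y{\left(-4,-10 \right)}\right) = 104 \left(42 - 2\right) = 104 \cdot 40 = 4160$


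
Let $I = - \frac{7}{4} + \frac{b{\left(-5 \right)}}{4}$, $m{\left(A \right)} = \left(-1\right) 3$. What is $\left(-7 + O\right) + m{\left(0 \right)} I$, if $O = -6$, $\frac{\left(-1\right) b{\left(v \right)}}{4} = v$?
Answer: $- \frac{91}{4} \approx -22.75$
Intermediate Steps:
$b{\left(v \right)} = - 4 v$
$m{\left(A \right)} = -3$
$I = \frac{13}{4}$ ($I = - \frac{7}{4} + \frac{\left(-4\right) \left(-5\right)}{4} = \left(-7\right) \frac{1}{4} + 20 \cdot \frac{1}{4} = - \frac{7}{4} + 5 = \frac{13}{4} \approx 3.25$)
$\left(-7 + O\right) + m{\left(0 \right)} I = \left(-7 - 6\right) - \frac{39}{4} = -13 - \frac{39}{4} = - \frac{91}{4}$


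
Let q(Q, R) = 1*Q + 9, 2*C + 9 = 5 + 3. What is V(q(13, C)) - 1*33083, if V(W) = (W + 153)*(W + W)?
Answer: -25383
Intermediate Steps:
C = -1/2 (C = -9/2 + (5 + 3)/2 = -9/2 + (1/2)*8 = -9/2 + 4 = -1/2 ≈ -0.50000)
q(Q, R) = 9 + Q (q(Q, R) = Q + 9 = 9 + Q)
V(W) = 2*W*(153 + W) (V(W) = (153 + W)*(2*W) = 2*W*(153 + W))
V(q(13, C)) - 1*33083 = 2*(9 + 13)*(153 + (9 + 13)) - 1*33083 = 2*22*(153 + 22) - 33083 = 2*22*175 - 33083 = 7700 - 33083 = -25383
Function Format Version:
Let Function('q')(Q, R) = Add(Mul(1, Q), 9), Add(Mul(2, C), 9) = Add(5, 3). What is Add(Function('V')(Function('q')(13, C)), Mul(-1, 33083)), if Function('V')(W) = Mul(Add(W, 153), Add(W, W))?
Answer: -25383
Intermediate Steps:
C = Rational(-1, 2) (C = Add(Rational(-9, 2), Mul(Rational(1, 2), Add(5, 3))) = Add(Rational(-9, 2), Mul(Rational(1, 2), 8)) = Add(Rational(-9, 2), 4) = Rational(-1, 2) ≈ -0.50000)
Function('q')(Q, R) = Add(9, Q) (Function('q')(Q, R) = Add(Q, 9) = Add(9, Q))
Function('V')(W) = Mul(2, W, Add(153, W)) (Function('V')(W) = Mul(Add(153, W), Mul(2, W)) = Mul(2, W, Add(153, W)))
Add(Function('V')(Function('q')(13, C)), Mul(-1, 33083)) = Add(Mul(2, Add(9, 13), Add(153, Add(9, 13))), Mul(-1, 33083)) = Add(Mul(2, 22, Add(153, 22)), -33083) = Add(Mul(2, 22, 175), -33083) = Add(7700, -33083) = -25383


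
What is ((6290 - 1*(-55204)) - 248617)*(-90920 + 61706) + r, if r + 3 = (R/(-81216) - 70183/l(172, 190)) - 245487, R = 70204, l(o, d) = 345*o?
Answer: 548841059007189629/100403280 ≈ 5.4664e+9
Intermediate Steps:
r = -24648206746531/100403280 (r = -3 + ((70204/(-81216) - 70183/(345*172)) - 245487) = -3 + ((70204*(-1/81216) - 70183/59340) - 245487) = -3 + ((-17551/20304 - 70183*1/59340) - 245487) = -3 + ((-17551/20304 - 70183/59340) - 245487) = -3 + (-205539331/100403280 - 245487) = -3 - 24647905536691/100403280 = -24648206746531/100403280 ≈ -2.4549e+5)
((6290 - 1*(-55204)) - 248617)*(-90920 + 61706) + r = ((6290 - 1*(-55204)) - 248617)*(-90920 + 61706) - 24648206746531/100403280 = ((6290 + 55204) - 248617)*(-29214) - 24648206746531/100403280 = (61494 - 248617)*(-29214) - 24648206746531/100403280 = -187123*(-29214) - 24648206746531/100403280 = 5466611322 - 24648206746531/100403280 = 548841059007189629/100403280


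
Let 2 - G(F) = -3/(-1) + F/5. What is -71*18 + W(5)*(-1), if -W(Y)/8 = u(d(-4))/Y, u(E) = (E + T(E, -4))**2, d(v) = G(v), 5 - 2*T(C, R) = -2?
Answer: -157572/125 ≈ -1260.6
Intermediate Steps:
G(F) = -1 - F/5 (G(F) = 2 - (-3/(-1) + F/5) = 2 - (-3*(-1) + F*(1/5)) = 2 - (3 + F/5) = 2 + (-3 - F/5) = -1 - F/5)
T(C, R) = 7/2 (T(C, R) = 5/2 - 1/2*(-2) = 5/2 + 1 = 7/2)
d(v) = -1 - v/5
u(E) = (7/2 + E)**2 (u(E) = (E + 7/2)**2 = (7/2 + E)**2)
W(Y) = -2178/(25*Y) (W(Y) = -8*(7 + 2*(-1 - 1/5*(-4)))**2/4/Y = -8*(7 + 2*(-1 + 4/5))**2/4/Y = -8*(7 + 2*(-1/5))**2/4/Y = -8*(7 - 2/5)**2/4/Y = -8*(33/5)**2/4/Y = -8*(1/4)*(1089/25)/Y = -2178/(25*Y))
-71*18 + W(5)*(-1) = -71*18 - 2178/25/5*(-1) = -1278 - 2178/25*1/5*(-1) = -1278 - 2178/125*(-1) = -1278 + 2178/125 = -157572/125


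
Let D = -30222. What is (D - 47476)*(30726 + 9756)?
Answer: -3145370436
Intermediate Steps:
(D - 47476)*(30726 + 9756) = (-30222 - 47476)*(30726 + 9756) = -77698*40482 = -3145370436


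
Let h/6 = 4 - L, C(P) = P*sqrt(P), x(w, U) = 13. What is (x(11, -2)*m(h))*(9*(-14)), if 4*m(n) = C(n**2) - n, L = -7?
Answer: -117702585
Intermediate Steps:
C(P) = P**(3/2)
h = 66 (h = 6*(4 - 1*(-7)) = 6*(4 + 7) = 6*11 = 66)
m(n) = -n/4 + (n**2)**(3/2)/4 (m(n) = ((n**2)**(3/2) - n)/4 = -n/4 + (n**2)**(3/2)/4)
(x(11, -2)*m(h))*(9*(-14)) = (13*(-1/4*66 + (66**2)**(3/2)/4))*(9*(-14)) = (13*(-33/2 + 4356**(3/2)/4))*(-126) = (13*(-33/2 + (1/4)*287496))*(-126) = (13*(-33/2 + 71874))*(-126) = (13*(143715/2))*(-126) = (1868295/2)*(-126) = -117702585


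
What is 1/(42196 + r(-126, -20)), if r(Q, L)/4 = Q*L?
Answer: 1/52276 ≈ 1.9129e-5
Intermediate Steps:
r(Q, L) = 4*L*Q (r(Q, L) = 4*(Q*L) = 4*(L*Q) = 4*L*Q)
1/(42196 + r(-126, -20)) = 1/(42196 + 4*(-20)*(-126)) = 1/(42196 + 10080) = 1/52276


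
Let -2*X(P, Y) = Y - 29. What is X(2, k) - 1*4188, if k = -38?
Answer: -8309/2 ≈ -4154.5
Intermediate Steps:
X(P, Y) = 29/2 - Y/2 (X(P, Y) = -(Y - 29)/2 = -(-29 + Y)/2 = 29/2 - Y/2)
X(2, k) - 1*4188 = (29/2 - ½*(-38)) - 1*4188 = (29/2 + 19) - 4188 = 67/2 - 4188 = -8309/2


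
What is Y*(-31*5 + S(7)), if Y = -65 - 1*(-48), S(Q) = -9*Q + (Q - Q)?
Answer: 3706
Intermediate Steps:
S(Q) = -9*Q (S(Q) = -9*Q + 0 = -9*Q)
Y = -17 (Y = -65 + 48 = -17)
Y*(-31*5 + S(7)) = -17*(-31*5 - 9*7) = -17*(-155 - 63) = -17*(-218) = 3706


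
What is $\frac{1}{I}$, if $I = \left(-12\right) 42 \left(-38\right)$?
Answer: $\frac{1}{19152} \approx 5.2214 \cdot 10^{-5}$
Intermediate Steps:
$I = 19152$ ($I = \left(-504\right) \left(-38\right) = 19152$)
$\frac{1}{I} = \frac{1}{19152}$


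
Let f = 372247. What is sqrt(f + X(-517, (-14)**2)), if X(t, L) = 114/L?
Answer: sqrt(72960526)/14 ≈ 610.12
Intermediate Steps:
sqrt(f + X(-517, (-14)**2)) = sqrt(372247 + 114/((-14)**2)) = sqrt(372247 + 114/196) = sqrt(372247 + 114*(1/196)) = sqrt(372247 + 57/98) = sqrt(36480263/98) = sqrt(72960526)/14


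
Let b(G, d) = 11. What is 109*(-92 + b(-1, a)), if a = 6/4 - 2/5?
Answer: -8829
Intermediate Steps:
a = 11/10 (a = 6*(¼) - 2*⅕ = 3/2 - ⅖ = 11/10 ≈ 1.1000)
109*(-92 + b(-1, a)) = 109*(-92 + 11) = 109*(-81) = -8829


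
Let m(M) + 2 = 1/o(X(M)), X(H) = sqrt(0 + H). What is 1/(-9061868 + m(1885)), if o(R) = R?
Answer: -17081624950/154791464685656499 - sqrt(1885)/154791464685656499 ≈ -1.1035e-7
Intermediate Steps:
X(H) = sqrt(H)
m(M) = -2 + 1/sqrt(M) (m(M) = -2 + 1/(sqrt(M)) = -2 + 1/sqrt(M))
1/(-9061868 + m(1885)) = 1/(-9061868 + (-2 + 1/sqrt(1885))) = 1/(-9061868 + (-2 + sqrt(1885)/1885)) = 1/(-9061870 + sqrt(1885)/1885)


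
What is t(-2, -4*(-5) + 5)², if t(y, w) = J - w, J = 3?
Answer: 484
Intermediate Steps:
t(y, w) = 3 - w
t(-2, -4*(-5) + 5)² = (3 - (-4*(-5) + 5))² = (3 - (20 + 5))² = (3 - 1*25)² = (3 - 25)² = (-22)² = 484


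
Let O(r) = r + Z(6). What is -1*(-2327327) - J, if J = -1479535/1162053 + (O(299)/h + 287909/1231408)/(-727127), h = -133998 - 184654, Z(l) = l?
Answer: 192908996166368865066945500699/82888605955208987117424 ≈ 2.3273e+6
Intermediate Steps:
O(r) = 6 + r (O(r) = r + 6 = 6 + r)
h = -318652
J = -105534450198705912455051/82888605955208987117424 (J = -1479535/1162053 + ((6 + 299)/(-318652) + 287909/1231408)/(-727127) = -1479535*1/1162053 + (305*(-1/318652) + 287909*(1/1231408))*(-1/727127) = -1479535/1162053 + (-305/318652 + 287909/1231408)*(-1/727127) = -1479535/1162053 + (22841799807/98097655504)*(-1/727127) = -1479535/1162053 - 22841799807/71329453953657008 = -105534450198705912455051/82888605955208987117424 ≈ -1.2732)
-1*(-2327327) - J = -1*(-2327327) - 1*(-105534450198705912455051/82888605955208987117424) = 2327327 + 105534450198705912455051/82888605955208987117424 = 192908996166368865066945500699/82888605955208987117424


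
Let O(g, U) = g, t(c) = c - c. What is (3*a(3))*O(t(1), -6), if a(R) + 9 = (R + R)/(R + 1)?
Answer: 0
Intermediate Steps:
t(c) = 0
a(R) = -9 + 2*R/(1 + R) (a(R) = -9 + (R + R)/(R + 1) = -9 + (2*R)/(1 + R) = -9 + 2*R/(1 + R))
(3*a(3))*O(t(1), -6) = (3*((-9 - 7*3)/(1 + 3)))*0 = (3*((-9 - 21)/4))*0 = (3*((1/4)*(-30)))*0 = (3*(-15/2))*0 = -45/2*0 = 0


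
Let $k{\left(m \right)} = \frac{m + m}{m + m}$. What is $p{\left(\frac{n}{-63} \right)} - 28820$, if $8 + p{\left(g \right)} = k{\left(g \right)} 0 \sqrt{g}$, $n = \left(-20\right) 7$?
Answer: $-28828$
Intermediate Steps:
$k{\left(m \right)} = 1$ ($k{\left(m \right)} = \frac{2 m}{2 m} = 2 m \frac{1}{2 m} = 1$)
$n = -140$
$p{\left(g \right)} = -8$ ($p{\left(g \right)} = -8 + 1 \cdot 0 \sqrt{g} = -8 + 1 \cdot 0 = -8 + 0 = -8$)
$p{\left(\frac{n}{-63} \right)} - 28820 = -8 - 28820 = -28828$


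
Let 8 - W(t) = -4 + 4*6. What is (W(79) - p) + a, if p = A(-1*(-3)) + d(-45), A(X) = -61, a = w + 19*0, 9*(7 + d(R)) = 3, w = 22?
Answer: 233/3 ≈ 77.667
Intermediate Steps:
d(R) = -20/3 (d(R) = -7 + (1/9)*3 = -7 + 1/3 = -20/3)
a = 22 (a = 22 + 19*0 = 22 + 0 = 22)
p = -203/3 (p = -61 - 20/3 = -203/3 ≈ -67.667)
W(t) = -12 (W(t) = 8 - (-4 + 4*6) = 8 - (-4 + 24) = 8 - 1*20 = 8 - 20 = -12)
(W(79) - p) + a = (-12 - 1*(-203/3)) + 22 = (-12 + 203/3) + 22 = 167/3 + 22 = 233/3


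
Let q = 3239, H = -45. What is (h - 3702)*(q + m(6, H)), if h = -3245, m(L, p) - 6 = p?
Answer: -22230400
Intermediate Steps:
m(L, p) = 6 + p
(h - 3702)*(q + m(6, H)) = (-3245 - 3702)*(3239 + (6 - 45)) = -6947*(3239 - 39) = -6947*3200 = -22230400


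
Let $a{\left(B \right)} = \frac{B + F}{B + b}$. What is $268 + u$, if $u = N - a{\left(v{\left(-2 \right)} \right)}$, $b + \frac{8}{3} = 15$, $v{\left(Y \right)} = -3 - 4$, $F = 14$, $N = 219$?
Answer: $\frac{7771}{16} \approx 485.69$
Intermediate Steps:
$v{\left(Y \right)} = -7$
$b = \frac{37}{3}$ ($b = - \frac{8}{3} + 15 = \frac{37}{3} \approx 12.333$)
$a{\left(B \right)} = \frac{14 + B}{\frac{37}{3} + B}$ ($a{\left(B \right)} = \frac{B + 14}{B + \frac{37}{3}} = \frac{14 + B}{\frac{37}{3} + B}$)
$u = \frac{3483}{16}$ ($u = 219 - \frac{3 \left(14 - 7\right)}{37 + 3 \left(-7\right)} = 219 - 3 \frac{1}{37 - 21} \cdot 7 = 219 - 3 \cdot \frac{1}{16} \cdot 7 = 219 - \frac{21}{16} = \frac{3483}{16} \approx 217.69$)
$268 + u = 268 + \frac{3483}{16} = \frac{7771}{16}$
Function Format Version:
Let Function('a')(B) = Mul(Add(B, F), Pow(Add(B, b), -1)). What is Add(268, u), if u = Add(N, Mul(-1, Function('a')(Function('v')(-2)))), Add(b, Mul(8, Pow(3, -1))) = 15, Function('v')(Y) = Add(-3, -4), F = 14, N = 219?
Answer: Rational(7771, 16) ≈ 485.69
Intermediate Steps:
Function('v')(Y) = -7
b = Rational(37, 3) (b = Add(Rational(-8, 3), 15) = Rational(37, 3) ≈ 12.333)
Function('a')(B) = Mul(Pow(Add(Rational(37, 3), B), -1), Add(14, B)) (Function('a')(B) = Mul(Add(B, 14), Pow(Add(B, Rational(37, 3)), -1)) = Mul(Add(14, B), Pow(Add(Rational(37, 3), B), -1)) = Mul(Pow(Add(Rational(37, 3), B), -1), Add(14, B)))
u = Rational(3483, 16) (u = Add(219, Mul(-1, Mul(3, Pow(Add(37, Mul(3, -7)), -1), Add(14, -7)))) = Add(219, Mul(-1, Mul(3, Pow(Add(37, -21), -1), 7))) = Add(219, Mul(-1, Mul(3, Pow(16, -1), 7))) = Add(219, Mul(-1, Mul(3, Rational(1, 16), 7))) = Add(219, Mul(-1, Rational(21, 16))) = Add(219, Rational(-21, 16)) = Rational(3483, 16) ≈ 217.69)
Add(268, u) = Add(268, Rational(3483, 16)) = Rational(7771, 16)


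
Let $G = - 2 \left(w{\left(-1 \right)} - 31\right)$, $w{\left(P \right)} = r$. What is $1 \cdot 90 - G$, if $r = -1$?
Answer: $26$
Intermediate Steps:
$w{\left(P \right)} = -1$
$G = 64$ ($G = - 2 \left(-1 - 31\right) = \left(-2\right) \left(-32\right) = 64$)
$1 \cdot 90 - G = 1 \cdot 90 - 64 = 90 - 64 = 26$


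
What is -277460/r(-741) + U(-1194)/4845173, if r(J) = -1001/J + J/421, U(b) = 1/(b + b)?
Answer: 3851864033984899753/5681004103884 ≈ 6.7803e+5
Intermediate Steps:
U(b) = 1/(2*b)
r(J) = -1001/J + J/421 (r(J) = -1001/J + J*(1/421) = -1001/J + J/421)
-277460/r(-741) + U(-1194)/4845173 = -277460/(-1001/(-741) + (1/421)*(-741)) + ((½)/(-1194))/4845173 = -277460/(-1001*(-1/741) - 741/421) + ((½)*(-1/1194))*(1/4845173) = -277460/(77/57 - 741/421) - 1/2388*1/4845173 = -277460/(-9820/23997) - 1/11570273124 = -277460*(-23997/9820) - 1/11570273124 = 332910381/491 - 1/11570273124 = 3851864033984899753/5681004103884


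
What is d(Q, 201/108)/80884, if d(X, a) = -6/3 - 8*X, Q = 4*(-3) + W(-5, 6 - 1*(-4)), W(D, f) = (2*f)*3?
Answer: -193/40442 ≈ -0.0047723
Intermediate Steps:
W(D, f) = 6*f
Q = 48 (Q = 4*(-3) + 6*(6 - 1*(-4)) = -12 + 6*(6 + 4) = -12 + 6*10 = -12 + 60 = 48)
d(X, a) = -2 - 8*X (d(X, a) = -6*⅓ - 8*X = -2 - 8*X)
d(Q, 201/108)/80884 = (-2 - 8*48)/80884 = (-2 - 384)*(1/80884) = -386*1/80884 = -193/40442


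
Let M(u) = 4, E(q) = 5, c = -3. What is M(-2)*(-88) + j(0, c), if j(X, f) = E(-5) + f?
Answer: -350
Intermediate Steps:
j(X, f) = 5 + f
M(-2)*(-88) + j(0, c) = 4*(-88) + (5 - 3) = -352 + 2 = -350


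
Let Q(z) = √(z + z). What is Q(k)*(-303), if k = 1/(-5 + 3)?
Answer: -303*I ≈ -303.0*I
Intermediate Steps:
k = -½ (k = 1/(-2) = -½ ≈ -0.50000)
Q(z) = √2*√z (Q(z) = √(2*z) = √2*√z)
Q(k)*(-303) = (√2*√(-½))*(-303) = (√2*(I*√2/2))*(-303) = I*(-303) = -303*I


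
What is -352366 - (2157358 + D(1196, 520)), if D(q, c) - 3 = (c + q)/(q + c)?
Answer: -2509728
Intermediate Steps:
D(q, c) = 4 (D(q, c) = 3 + (c + q)/(q + c) = 3 + (c + q)/(c + q) = 3 + 1 = 4)
-352366 - (2157358 + D(1196, 520)) = -352366 - (2157358 + 4) = -352366 - 1*2157362 = -352366 - 2157362 = -2509728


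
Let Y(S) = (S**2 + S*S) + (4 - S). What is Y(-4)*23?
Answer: 920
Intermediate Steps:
Y(S) = 4 - S + 2*S**2 (Y(S) = (S**2 + S**2) + (4 - S) = 2*S**2 + (4 - S) = 4 - S + 2*S**2)
Y(-4)*23 = (4 - 1*(-4) + 2*(-4)**2)*23 = (4 + 4 + 2*16)*23 = (4 + 4 + 32)*23 = 40*23 = 920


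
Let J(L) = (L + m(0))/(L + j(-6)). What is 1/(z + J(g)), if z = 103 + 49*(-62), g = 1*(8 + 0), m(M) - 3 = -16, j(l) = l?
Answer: -2/5875 ≈ -0.00034043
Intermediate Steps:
m(M) = -13 (m(M) = 3 - 16 = -13)
g = 8 (g = 1*8 = 8)
J(L) = (-13 + L)/(-6 + L) (J(L) = (L - 13)/(L - 6) = (-13 + L)/(-6 + L))
z = -2935 (z = 103 - 3038 = -2935)
1/(z + J(g)) = 1/(-2935 + (-13 + 8)/(-6 + 8)) = 1/(-2935 - 5/2) = 1/(-5875/2) = -2/5875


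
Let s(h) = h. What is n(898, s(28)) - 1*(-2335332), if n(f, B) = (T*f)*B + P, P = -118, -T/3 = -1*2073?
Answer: 158705750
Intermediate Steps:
T = 6219 (T = -(-3)*2073 = -3*(-2073) = 6219)
n(f, B) = -118 + 6219*B*f (n(f, B) = (6219*f)*B - 118 = 6219*B*f - 118 = -118 + 6219*B*f)
n(898, s(28)) - 1*(-2335332) = (-118 + 6219*28*898) - 1*(-2335332) = (-118 + 156370536) + 2335332 = 156370418 + 2335332 = 158705750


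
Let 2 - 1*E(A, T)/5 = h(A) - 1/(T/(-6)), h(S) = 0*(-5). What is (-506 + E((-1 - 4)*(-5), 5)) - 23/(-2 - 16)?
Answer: -9013/18 ≈ -500.72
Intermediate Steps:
h(S) = 0
E(A, T) = 10 - 30/T (E(A, T) = 10 - 5*(0 - 1/(T/(-6))) = 10 - 5*(0 - 1/(T*(-⅙))) = 10 - 5*(0 - 1/((-T/6))) = 10 - 5*(0 - (-6)/T) = 10 - 5*(0 + 6/T) = 10 - 30/T)
(-506 + E((-1 - 4)*(-5), 5)) - 23/(-2 - 16) = (-506 + (10 - 30/5)) - 23/(-2 - 16) = (-506 + (10 - 30*⅕)) - 23/(-18) = (-506 + (10 - 6)) - 1/18*(-23) = (-506 + 4) + 23/18 = -502 + 23/18 = -9013/18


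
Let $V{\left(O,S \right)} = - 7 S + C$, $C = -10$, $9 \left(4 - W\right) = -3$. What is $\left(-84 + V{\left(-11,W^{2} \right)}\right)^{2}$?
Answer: $\frac{4116841}{81} \approx 50825.0$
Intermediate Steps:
$W = \frac{13}{3}$ ($W = 4 - - \frac{1}{3} = 4 + \frac{1}{3} = \frac{13}{3} \approx 4.3333$)
$V{\left(O,S \right)} = -10 - 7 S$ ($V{\left(O,S \right)} = - 7 S - 10 = -10 - 7 S$)
$\left(-84 + V{\left(-11,W^{2} \right)}\right)^{2} = \left(-84 - \left(10 + 7 \left(\frac{13}{3}\right)^{2}\right)\right)^{2} = \left(-84 - \frac{1273}{9}\right)^{2} = \left(- \frac{2029}{9}\right)^{2} = \frac{4116841}{81}$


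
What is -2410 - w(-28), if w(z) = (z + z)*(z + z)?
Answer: -5546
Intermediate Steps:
w(z) = 4*z² (w(z) = (2*z)*(2*z) = 4*z²)
-2410 - w(-28) = -2410 - 4*(-28)² = -2410 - 4*784 = -2410 - 1*3136 = -2410 - 3136 = -5546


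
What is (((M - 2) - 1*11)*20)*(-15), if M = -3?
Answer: 4800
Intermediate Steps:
(((M - 2) - 1*11)*20)*(-15) = (((-3 - 2) - 1*11)*20)*(-15) = ((-5 - 11)*20)*(-15) = -16*20*(-15) = -320*(-15) = 4800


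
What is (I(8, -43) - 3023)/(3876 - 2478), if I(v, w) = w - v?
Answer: -1537/699 ≈ -2.1989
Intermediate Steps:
(I(8, -43) - 3023)/(3876 - 2478) = ((-43 - 1*8) - 3023)/(3876 - 2478) = ((-43 - 8) - 3023)/1398 = (-51 - 3023)*(1/1398) = -3074*1/1398 = -1537/699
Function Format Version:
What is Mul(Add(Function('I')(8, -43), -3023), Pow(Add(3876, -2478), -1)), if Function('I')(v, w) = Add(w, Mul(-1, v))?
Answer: Rational(-1537, 699) ≈ -2.1989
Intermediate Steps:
Mul(Add(Function('I')(8, -43), -3023), Pow(Add(3876, -2478), -1)) = Mul(Add(Add(-43, Mul(-1, 8)), -3023), Pow(Add(3876, -2478), -1)) = Mul(Add(Add(-43, -8), -3023), Pow(1398, -1)) = Mul(Add(-51, -3023), Rational(1, 1398)) = Mul(-3074, Rational(1, 1398)) = Rational(-1537, 699)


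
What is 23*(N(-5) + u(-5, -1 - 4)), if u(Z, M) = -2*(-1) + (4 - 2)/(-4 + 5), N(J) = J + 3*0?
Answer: -23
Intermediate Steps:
N(J) = J (N(J) = J + 0 = J)
u(Z, M) = 4 (u(Z, M) = 2 + 2/1 = 2 + 2*1 = 2 + 2 = 4)
23*(N(-5) + u(-5, -1 - 4)) = 23*(-5 + 4) = 23*(-1) = -23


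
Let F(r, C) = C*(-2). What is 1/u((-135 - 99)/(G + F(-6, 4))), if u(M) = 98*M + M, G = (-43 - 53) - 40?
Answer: 8/1287 ≈ 0.0062160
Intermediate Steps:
F(r, C) = -2*C
G = -136 (G = -96 - 40 = -136)
u(M) = 99*M
1/u((-135 - 99)/(G + F(-6, 4))) = 1/(99*((-135 - 99)/(-136 - 2*4))) = 1/(99*(-234/(-136 - 8))) = 1/(99*(-234/(-144))) = 1/(99*(-234*(-1/144))) = 1/(99*(13/8)) = 1/(1287/8) = 8/1287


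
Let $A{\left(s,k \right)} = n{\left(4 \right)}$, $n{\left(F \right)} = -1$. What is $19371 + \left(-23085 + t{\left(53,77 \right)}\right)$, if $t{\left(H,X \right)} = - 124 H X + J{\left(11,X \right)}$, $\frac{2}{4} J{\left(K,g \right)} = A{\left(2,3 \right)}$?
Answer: $-509760$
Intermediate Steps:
$A{\left(s,k \right)} = -1$
$J{\left(K,g \right)} = -2$ ($J{\left(K,g \right)} = 2 \left(-1\right) = -2$)
$t{\left(H,X \right)} = -2 - 124 H X$ ($t{\left(H,X \right)} = - 124 H X - 2 = -2 - 124 H X$)
$19371 + \left(-23085 + t{\left(53,77 \right)}\right) = 19371 - \left(23087 + 506044\right) = 19371 - 529131 = -509760$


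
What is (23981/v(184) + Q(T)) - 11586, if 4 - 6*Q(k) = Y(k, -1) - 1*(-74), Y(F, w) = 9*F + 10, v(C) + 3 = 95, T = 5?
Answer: -3131543/276 ≈ -11346.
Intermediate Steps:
v(C) = 92 (v(C) = -3 + 95 = 92)
Y(F, w) = 10 + 9*F
Q(k) = -40/3 - 3*k/2 (Q(k) = ⅔ - ((10 + 9*k) - 1*(-74))/6 = ⅔ - ((10 + 9*k) + 74)/6 = ⅔ - (84 + 9*k)/6 = ⅔ + (-14 - 3*k/2) = -40/3 - 3*k/2)
(23981/v(184) + Q(T)) - 11586 = (23981/92 + (-40/3 - 3/2*5)) - 11586 = (23981*(1/92) + (-40/3 - 15/2)) - 11586 = (23981/92 - 125/6) - 11586 = 66193/276 - 11586 = -3131543/276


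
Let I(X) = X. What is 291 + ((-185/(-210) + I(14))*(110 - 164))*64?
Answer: -357963/7 ≈ -51138.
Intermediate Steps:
291 + ((-185/(-210) + I(14))*(110 - 164))*64 = 291 + ((-185/(-210) + 14)*(110 - 164))*64 = 291 + ((-185*(-1/210) + 14)*(-54))*64 = 291 + ((37/42 + 14)*(-54))*64 = 291 + ((625/42)*(-54))*64 = 291 - 5625/7*64 = 291 - 360000/7 = -357963/7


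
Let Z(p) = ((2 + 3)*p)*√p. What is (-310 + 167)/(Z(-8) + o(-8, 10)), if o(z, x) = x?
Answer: -143/1290 - 572*I*√2/645 ≈ -0.11085 - 1.2542*I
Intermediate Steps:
Z(p) = 5*p^(3/2) (Z(p) = (5*p)*√p = 5*p^(3/2))
(-310 + 167)/(Z(-8) + o(-8, 10)) = (-310 + 167)/(5*(-8)^(3/2) + 10) = -143/(5*(-16*I*√2) + 10) = -143/(-80*I*√2 + 10) = -143/(10 - 80*I*√2)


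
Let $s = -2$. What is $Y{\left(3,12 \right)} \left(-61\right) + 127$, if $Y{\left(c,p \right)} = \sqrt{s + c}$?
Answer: $66$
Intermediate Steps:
$Y{\left(c,p \right)} = \sqrt{-2 + c}$
$Y{\left(3,12 \right)} \left(-61\right) + 127 = \sqrt{-2 + 3} \left(-61\right) + 127 = \sqrt{1} \left(-61\right) + 127 = 1 \left(-61\right) + 127 = -61 + 127 = 66$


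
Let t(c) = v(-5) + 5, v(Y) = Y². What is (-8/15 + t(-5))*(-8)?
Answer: -3536/15 ≈ -235.73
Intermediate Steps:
t(c) = 30 (t(c) = (-5)² + 5 = 25 + 5 = 30)
(-8/15 + t(-5))*(-8) = (-8/15 + 30)*(-8) = (442/15)*(-8) = -3536/15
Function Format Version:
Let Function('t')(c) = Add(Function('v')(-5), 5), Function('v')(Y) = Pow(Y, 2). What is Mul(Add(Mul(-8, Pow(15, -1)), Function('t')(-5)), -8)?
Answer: Rational(-3536, 15) ≈ -235.73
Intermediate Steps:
Function('t')(c) = 30 (Function('t')(c) = Add(Pow(-5, 2), 5) = Add(25, 5) = 30)
Mul(Add(Mul(-8, Pow(15, -1)), Function('t')(-5)), -8) = Mul(Add(Mul(-8, Pow(15, -1)), 30), -8) = Mul(Add(Mul(-8, Rational(1, 15)), 30), -8) = Mul(Add(Rational(-8, 15), 30), -8) = Mul(Rational(442, 15), -8) = Rational(-3536, 15)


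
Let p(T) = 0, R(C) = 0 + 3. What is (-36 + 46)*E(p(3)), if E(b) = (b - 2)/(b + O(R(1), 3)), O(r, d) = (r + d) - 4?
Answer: -10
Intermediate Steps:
R(C) = 3
O(r, d) = -4 + d + r (O(r, d) = (d + r) - 4 = -4 + d + r)
E(b) = (-2 + b)/(2 + b) (E(b) = (b - 2)/(b + (-4 + 3 + 3)) = (-2 + b)/(b + 2) = (-2 + b)/(2 + b))
(-36 + 46)*E(p(3)) = (-36 + 46)*((-2 + 0)/(2 + 0)) = 10*(-2/2) = 10*((½)*(-2)) = 10*(-1) = -10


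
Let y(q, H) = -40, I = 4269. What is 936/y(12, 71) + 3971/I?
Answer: -479618/21345 ≈ -22.470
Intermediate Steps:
936/y(12, 71) + 3971/I = 936/(-40) + 3971/4269 = 936*(-1/40) + 3971*(1/4269) = -117/5 + 3971/4269 = -479618/21345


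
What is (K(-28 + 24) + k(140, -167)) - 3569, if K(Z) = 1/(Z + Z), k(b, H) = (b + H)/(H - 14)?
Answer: -5167877/1448 ≈ -3569.0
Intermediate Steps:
k(b, H) = (H + b)/(-14 + H)
K(Z) = 1/(2*Z)
(K(-28 + 24) + k(140, -167)) - 3569 = (1/(2*(-28 + 24)) + (-167 + 140)/(-14 - 167)) - 3569 = ((1/2)/(-4) - 27/(-181)) - 3569 = ((1/2)*(-1/4) - 1/181*(-27)) - 3569 = (-1/8 + 27/181) - 3569 = 35/1448 - 3569 = -5167877/1448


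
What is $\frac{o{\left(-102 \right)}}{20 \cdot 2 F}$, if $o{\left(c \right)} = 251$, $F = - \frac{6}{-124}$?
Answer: $\frac{7781}{60} \approx 129.68$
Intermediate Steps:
$F = \frac{3}{62}$ ($F = \left(-6\right) \left(- \frac{1}{124}\right) = \frac{3}{62} \approx 0.048387$)
$\frac{o{\left(-102 \right)}}{20 \cdot 2 F} = \frac{251}{20 \cdot 2 \cdot \frac{3}{62}} = \frac{251}{20 \cdot \frac{3}{31}} = \frac{251}{\frac{60}{31}} = 251 \cdot \frac{31}{60} = \frac{7781}{60}$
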